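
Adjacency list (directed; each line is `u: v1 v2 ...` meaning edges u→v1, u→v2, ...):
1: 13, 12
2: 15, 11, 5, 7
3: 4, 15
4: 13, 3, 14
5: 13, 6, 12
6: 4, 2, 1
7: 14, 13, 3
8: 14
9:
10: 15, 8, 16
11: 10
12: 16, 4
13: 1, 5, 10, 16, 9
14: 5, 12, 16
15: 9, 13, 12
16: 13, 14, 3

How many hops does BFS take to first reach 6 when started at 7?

Level 0: 7
Level 1: 3, 13, 14
Level 2: 1, 4, 5, 9, 10, 12, 15, 16
Level 3: 6, 8
Level 4: 2
Level 5: 11
6 first appears at level 3.

3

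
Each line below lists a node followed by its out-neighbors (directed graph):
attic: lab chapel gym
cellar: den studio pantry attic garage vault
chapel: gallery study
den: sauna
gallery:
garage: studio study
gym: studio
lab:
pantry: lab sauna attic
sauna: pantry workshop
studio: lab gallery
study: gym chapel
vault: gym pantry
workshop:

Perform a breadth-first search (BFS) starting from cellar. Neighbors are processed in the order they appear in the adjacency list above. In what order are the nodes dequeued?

cellar, den, studio, pantry, attic, garage, vault, sauna, lab, gallery, chapel, gym, study, workshop

Visit cellar; enqueue den, studio, pantry, attic, garage, vault → queue [den, studio, pantry, attic, garage, vault]
Visit den; enqueue sauna → queue [studio, pantry, attic, garage, vault, sauna]
Visit studio; enqueue lab, gallery → queue [pantry, attic, garage, vault, sauna, lab, gallery]
Visit pantry → queue [attic, garage, vault, sauna, lab, gallery]
Visit attic; enqueue chapel, gym → queue [garage, vault, sauna, lab, gallery, chapel, gym]
Visit garage; enqueue study → queue [vault, sauna, lab, gallery, chapel, gym, study]
Visit vault → queue [sauna, lab, gallery, chapel, gym, study]
Visit sauna; enqueue workshop → queue [lab, gallery, chapel, gym, study, workshop]
Visit lab → queue [gallery, chapel, gym, study, workshop]
Visit gallery → queue [chapel, gym, study, workshop]
Visit chapel → queue [gym, study, workshop]
Visit gym → queue [study, workshop]
Visit study → queue [workshop]
Visit workshop → queue []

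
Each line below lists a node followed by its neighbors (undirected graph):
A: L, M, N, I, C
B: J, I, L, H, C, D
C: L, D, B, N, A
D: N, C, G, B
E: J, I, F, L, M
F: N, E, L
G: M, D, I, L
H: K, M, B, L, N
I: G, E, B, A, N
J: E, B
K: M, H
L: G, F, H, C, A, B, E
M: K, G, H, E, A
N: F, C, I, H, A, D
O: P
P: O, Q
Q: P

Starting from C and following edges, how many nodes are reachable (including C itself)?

BFS from C visits: C, N, L, D, B, A, I, H, F, G, E, J, M, K
Reachable nodes: 14 of 17 total.

14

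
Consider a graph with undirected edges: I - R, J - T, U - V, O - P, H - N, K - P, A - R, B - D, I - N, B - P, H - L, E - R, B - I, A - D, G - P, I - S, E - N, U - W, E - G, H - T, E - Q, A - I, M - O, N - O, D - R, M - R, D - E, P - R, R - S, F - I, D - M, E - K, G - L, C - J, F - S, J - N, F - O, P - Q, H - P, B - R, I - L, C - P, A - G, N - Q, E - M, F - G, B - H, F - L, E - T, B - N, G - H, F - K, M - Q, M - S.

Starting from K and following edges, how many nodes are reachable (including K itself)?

BFS from K visits: K, E, F, P, D, G, M, N, Q, R, T, I, L, O, S, B, C, H, A, J
Reachable nodes: 20 of 23 total.

20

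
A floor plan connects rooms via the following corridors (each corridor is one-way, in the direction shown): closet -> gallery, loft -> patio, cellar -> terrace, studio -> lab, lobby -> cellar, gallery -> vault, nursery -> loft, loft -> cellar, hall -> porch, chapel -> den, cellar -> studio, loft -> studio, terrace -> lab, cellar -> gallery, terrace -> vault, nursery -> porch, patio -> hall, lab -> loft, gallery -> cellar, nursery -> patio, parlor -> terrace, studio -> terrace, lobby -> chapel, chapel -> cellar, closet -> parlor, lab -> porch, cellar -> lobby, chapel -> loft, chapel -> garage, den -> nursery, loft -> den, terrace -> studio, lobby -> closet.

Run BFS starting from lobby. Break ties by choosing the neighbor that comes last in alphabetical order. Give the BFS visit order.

Visit lobby; enqueue closet, chapel, cellar → queue [closet, chapel, cellar]
Visit closet; enqueue parlor, gallery → queue [chapel, cellar, parlor, gallery]
Visit chapel; enqueue loft, garage, den → queue [cellar, parlor, gallery, loft, garage, den]
Visit cellar; enqueue terrace, studio → queue [parlor, gallery, loft, garage, den, terrace, studio]
Visit parlor → queue [gallery, loft, garage, den, terrace, studio]
Visit gallery; enqueue vault → queue [loft, garage, den, terrace, studio, vault]
Visit loft; enqueue patio → queue [garage, den, terrace, studio, vault, patio]
Visit garage → queue [den, terrace, studio, vault, patio]
Visit den; enqueue nursery → queue [terrace, studio, vault, patio, nursery]
Visit terrace; enqueue lab → queue [studio, vault, patio, nursery, lab]
Visit studio → queue [vault, patio, nursery, lab]
Visit vault → queue [patio, nursery, lab]
Visit patio; enqueue hall → queue [nursery, lab, hall]
Visit nursery; enqueue porch → queue [lab, hall, porch]
Visit lab → queue [hall, porch]
Visit hall → queue [porch]
Visit porch → queue []

lobby, closet, chapel, cellar, parlor, gallery, loft, garage, den, terrace, studio, vault, patio, nursery, lab, hall, porch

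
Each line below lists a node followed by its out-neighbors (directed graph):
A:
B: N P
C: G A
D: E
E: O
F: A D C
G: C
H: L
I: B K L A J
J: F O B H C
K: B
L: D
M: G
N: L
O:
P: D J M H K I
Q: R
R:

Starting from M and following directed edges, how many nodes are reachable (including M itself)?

4

BFS from M visits: M, G, C, A
Reachable nodes: 4 of 18 total.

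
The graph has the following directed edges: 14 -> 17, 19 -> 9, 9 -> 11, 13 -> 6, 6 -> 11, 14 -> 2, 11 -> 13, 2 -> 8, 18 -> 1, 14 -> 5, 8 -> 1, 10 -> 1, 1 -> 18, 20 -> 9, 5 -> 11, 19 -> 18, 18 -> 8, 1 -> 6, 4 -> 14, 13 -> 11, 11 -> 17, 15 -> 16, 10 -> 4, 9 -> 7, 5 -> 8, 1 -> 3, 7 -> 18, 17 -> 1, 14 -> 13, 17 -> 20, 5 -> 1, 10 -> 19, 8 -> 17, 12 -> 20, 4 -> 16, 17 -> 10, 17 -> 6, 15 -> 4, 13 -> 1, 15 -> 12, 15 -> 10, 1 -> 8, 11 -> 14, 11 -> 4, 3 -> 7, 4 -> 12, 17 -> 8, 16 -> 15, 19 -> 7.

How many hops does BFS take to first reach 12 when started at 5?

Level 0: 5
Level 1: 1, 8, 11
Level 2: 3, 4, 6, 13, 14, 17, 18
Level 3: 2, 7, 10, 12, 16, 20
Level 4: 9, 15, 19
12 first appears at level 3.

3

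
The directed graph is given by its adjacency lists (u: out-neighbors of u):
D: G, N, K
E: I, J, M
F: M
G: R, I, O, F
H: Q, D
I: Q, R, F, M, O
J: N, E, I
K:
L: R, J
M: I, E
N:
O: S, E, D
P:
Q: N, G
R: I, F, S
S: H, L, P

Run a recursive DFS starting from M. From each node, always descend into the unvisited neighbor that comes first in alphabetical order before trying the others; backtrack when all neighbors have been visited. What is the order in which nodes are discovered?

M -> E -> I -> F -> O -> D -> G -> R -> S -> H -> Q -> N -> L -> J -> P -> K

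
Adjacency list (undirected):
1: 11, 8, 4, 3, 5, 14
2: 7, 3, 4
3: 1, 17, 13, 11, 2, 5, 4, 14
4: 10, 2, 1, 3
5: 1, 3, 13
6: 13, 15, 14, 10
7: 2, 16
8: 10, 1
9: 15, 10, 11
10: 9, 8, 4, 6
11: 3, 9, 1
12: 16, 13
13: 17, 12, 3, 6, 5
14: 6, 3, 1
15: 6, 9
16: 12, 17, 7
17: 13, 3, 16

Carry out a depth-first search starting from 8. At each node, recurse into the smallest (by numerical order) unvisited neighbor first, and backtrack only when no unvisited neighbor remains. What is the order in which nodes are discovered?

8, 1, 3, 2, 4, 10, 6, 13, 5, 12, 16, 7, 17, 14, 15, 9, 11

Visit 8
8 → 1
1 → 3
3 → 2
2 → 4
4 → 10
10 → 6
6 → 13
13 → 5
13 → 12
12 → 16
16 → 7
16 → 17
6 → 14
6 → 15
15 → 9
9 → 11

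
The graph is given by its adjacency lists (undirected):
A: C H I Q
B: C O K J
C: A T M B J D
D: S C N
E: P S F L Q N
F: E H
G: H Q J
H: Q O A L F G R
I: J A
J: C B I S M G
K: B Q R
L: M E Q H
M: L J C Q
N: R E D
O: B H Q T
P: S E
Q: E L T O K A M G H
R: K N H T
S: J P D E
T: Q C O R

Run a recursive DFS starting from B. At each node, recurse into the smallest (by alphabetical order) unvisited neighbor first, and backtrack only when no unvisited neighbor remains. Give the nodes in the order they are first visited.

Visit B
B → C
C → A
A → H
H → F
F → E
E → L
L → M
M → J
J → G
G → Q
Q → K
K → R
R → N
N → D
D → S
S → P
R → T
T → O
J → I

B, C, A, H, F, E, L, M, J, G, Q, K, R, N, D, S, P, T, O, I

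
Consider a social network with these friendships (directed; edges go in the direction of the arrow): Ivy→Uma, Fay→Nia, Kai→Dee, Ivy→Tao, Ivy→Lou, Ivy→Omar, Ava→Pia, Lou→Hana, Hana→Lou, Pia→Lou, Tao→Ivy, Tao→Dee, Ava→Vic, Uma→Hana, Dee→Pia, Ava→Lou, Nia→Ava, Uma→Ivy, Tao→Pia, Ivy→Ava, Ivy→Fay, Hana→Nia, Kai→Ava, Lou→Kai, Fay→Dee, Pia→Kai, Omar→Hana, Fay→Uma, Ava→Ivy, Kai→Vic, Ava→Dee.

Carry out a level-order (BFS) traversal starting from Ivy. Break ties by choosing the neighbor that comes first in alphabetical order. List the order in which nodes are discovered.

Ivy → Ava → Fay → Lou → Omar → Tao → Uma → Dee → Pia → Vic → Nia → Hana → Kai

Visit Ivy; enqueue Ava, Fay, Lou, Omar, Tao, Uma → queue [Ava, Fay, Lou, Omar, Tao, Uma]
Visit Ava; enqueue Dee, Pia, Vic → queue [Fay, Lou, Omar, Tao, Uma, Dee, Pia, Vic]
Visit Fay; enqueue Nia → queue [Lou, Omar, Tao, Uma, Dee, Pia, Vic, Nia]
Visit Lou; enqueue Hana, Kai → queue [Omar, Tao, Uma, Dee, Pia, Vic, Nia, Hana, Kai]
Visit Omar → queue [Tao, Uma, Dee, Pia, Vic, Nia, Hana, Kai]
Visit Tao → queue [Uma, Dee, Pia, Vic, Nia, Hana, Kai]
Visit Uma → queue [Dee, Pia, Vic, Nia, Hana, Kai]
Visit Dee → queue [Pia, Vic, Nia, Hana, Kai]
Visit Pia → queue [Vic, Nia, Hana, Kai]
Visit Vic → queue [Nia, Hana, Kai]
Visit Nia → queue [Hana, Kai]
Visit Hana → queue [Kai]
Visit Kai → queue []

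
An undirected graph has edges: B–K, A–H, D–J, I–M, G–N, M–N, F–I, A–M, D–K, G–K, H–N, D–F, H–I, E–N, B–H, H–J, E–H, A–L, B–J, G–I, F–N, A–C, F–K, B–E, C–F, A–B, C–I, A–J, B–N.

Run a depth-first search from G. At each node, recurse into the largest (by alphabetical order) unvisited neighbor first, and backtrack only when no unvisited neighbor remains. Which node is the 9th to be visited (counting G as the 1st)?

F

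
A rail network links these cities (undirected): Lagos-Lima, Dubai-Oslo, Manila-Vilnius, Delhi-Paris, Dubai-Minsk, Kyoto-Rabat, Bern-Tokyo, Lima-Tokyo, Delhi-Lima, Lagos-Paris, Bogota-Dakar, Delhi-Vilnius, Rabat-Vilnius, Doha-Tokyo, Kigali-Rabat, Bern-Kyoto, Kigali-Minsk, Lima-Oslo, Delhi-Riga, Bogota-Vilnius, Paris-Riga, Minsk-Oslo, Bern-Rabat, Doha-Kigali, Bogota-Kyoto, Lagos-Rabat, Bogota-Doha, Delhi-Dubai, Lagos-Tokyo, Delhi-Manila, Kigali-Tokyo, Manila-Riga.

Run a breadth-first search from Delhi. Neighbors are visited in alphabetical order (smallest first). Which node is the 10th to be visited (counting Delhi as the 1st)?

Visit Delhi; enqueue Dubai, Lima, Manila, Paris, Riga, Vilnius → queue [Dubai, Lima, Manila, Paris, Riga, Vilnius]
Visit Dubai; enqueue Minsk, Oslo → queue [Lima, Manila, Paris, Riga, Vilnius, Minsk, Oslo]
Visit Lima; enqueue Lagos, Tokyo → queue [Manila, Paris, Riga, Vilnius, Minsk, Oslo, Lagos, Tokyo]
Visit Manila → queue [Paris, Riga, Vilnius, Minsk, Oslo, Lagos, Tokyo]
Visit Paris → queue [Riga, Vilnius, Minsk, Oslo, Lagos, Tokyo]
Visit Riga → queue [Vilnius, Minsk, Oslo, Lagos, Tokyo]
Visit Vilnius; enqueue Bogota, Rabat → queue [Minsk, Oslo, Lagos, Tokyo, Bogota, Rabat]
Visit Minsk; enqueue Kigali → queue [Oslo, Lagos, Tokyo, Bogota, Rabat, Kigali]
Visit Oslo → queue [Lagos, Tokyo, Bogota, Rabat, Kigali]
Visit Lagos → queue [Tokyo, Bogota, Rabat, Kigali]
Visit Tokyo; enqueue Bern, Doha → queue [Bogota, Rabat, Kigali, Bern, Doha]
Visit Bogota; enqueue Dakar, Kyoto → queue [Rabat, Kigali, Bern, Doha, Dakar, Kyoto]
Visit Rabat → queue [Kigali, Bern, Doha, Dakar, Kyoto]
Visit Kigali → queue [Bern, Doha, Dakar, Kyoto]
Visit Bern → queue [Doha, Dakar, Kyoto]
Visit Doha → queue [Dakar, Kyoto]
Visit Dakar → queue [Kyoto]
Visit Kyoto → queue []

Visit order: Delhi, Dubai, Lima, Manila, Paris, Riga, Vilnius, Minsk, Oslo, Lagos, Tokyo, Bogota, Rabat, Kigali, Bern, Doha, Dakar, Kyoto

Lagos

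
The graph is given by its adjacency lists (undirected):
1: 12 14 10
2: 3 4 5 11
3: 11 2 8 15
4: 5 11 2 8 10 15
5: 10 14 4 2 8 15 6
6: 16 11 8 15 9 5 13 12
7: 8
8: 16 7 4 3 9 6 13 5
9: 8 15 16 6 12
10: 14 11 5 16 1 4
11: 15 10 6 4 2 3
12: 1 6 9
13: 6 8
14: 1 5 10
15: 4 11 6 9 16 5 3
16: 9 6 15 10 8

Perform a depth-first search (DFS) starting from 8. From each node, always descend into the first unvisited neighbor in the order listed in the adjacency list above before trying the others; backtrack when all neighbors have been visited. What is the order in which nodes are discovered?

Visit 8
8 → 16
16 → 9
9 → 15
15 → 4
4 → 5
5 → 10
10 → 14
14 → 1
1 → 12
12 → 6
6 → 11
11 → 2
2 → 3
6 → 13
8 → 7

8, 16, 9, 15, 4, 5, 10, 14, 1, 12, 6, 11, 2, 3, 13, 7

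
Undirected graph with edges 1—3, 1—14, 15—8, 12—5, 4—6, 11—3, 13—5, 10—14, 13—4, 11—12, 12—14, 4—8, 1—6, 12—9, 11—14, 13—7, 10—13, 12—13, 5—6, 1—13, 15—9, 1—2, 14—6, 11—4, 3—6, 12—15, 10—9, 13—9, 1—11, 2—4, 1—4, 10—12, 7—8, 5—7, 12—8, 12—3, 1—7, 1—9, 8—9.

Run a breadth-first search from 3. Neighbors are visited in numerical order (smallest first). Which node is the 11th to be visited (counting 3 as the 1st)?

14

Visit 3; enqueue 1, 6, 11, 12 → queue [1, 6, 11, 12]
Visit 1; enqueue 2, 4, 7, 9, 13, 14 → queue [6, 11, 12, 2, 4, 7, 9, 13, 14]
Visit 6; enqueue 5 → queue [11, 12, 2, 4, 7, 9, 13, 14, 5]
Visit 11 → queue [12, 2, 4, 7, 9, 13, 14, 5]
Visit 12; enqueue 8, 10, 15 → queue [2, 4, 7, 9, 13, 14, 5, 8, 10, 15]
Visit 2 → queue [4, 7, 9, 13, 14, 5, 8, 10, 15]
Visit 4 → queue [7, 9, 13, 14, 5, 8, 10, 15]
Visit 7 → queue [9, 13, 14, 5, 8, 10, 15]
Visit 9 → queue [13, 14, 5, 8, 10, 15]
Visit 13 → queue [14, 5, 8, 10, 15]
Visit 14 → queue [5, 8, 10, 15]
Visit 5 → queue [8, 10, 15]
Visit 8 → queue [10, 15]
Visit 10 → queue [15]
Visit 15 → queue []

Visit order: 3, 1, 6, 11, 12, 2, 4, 7, 9, 13, 14, 5, 8, 10, 15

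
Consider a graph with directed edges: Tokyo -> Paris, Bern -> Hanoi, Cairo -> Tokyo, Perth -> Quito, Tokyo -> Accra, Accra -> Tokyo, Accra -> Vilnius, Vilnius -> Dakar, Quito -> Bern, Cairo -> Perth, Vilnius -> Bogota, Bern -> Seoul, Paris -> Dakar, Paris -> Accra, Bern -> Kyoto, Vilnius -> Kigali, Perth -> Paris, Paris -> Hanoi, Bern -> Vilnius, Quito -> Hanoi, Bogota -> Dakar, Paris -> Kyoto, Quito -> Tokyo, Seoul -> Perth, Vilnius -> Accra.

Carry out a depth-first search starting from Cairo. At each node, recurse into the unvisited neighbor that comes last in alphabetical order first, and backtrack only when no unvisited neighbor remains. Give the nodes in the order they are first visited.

Cairo, Tokyo, Paris, Kyoto, Hanoi, Dakar, Accra, Vilnius, Kigali, Bogota, Perth, Quito, Bern, Seoul

Visit Cairo
Cairo → Tokyo
Tokyo → Paris
Paris → Kyoto
Paris → Hanoi
Paris → Dakar
Paris → Accra
Accra → Vilnius
Vilnius → Kigali
Vilnius → Bogota
Cairo → Perth
Perth → Quito
Quito → Bern
Bern → Seoul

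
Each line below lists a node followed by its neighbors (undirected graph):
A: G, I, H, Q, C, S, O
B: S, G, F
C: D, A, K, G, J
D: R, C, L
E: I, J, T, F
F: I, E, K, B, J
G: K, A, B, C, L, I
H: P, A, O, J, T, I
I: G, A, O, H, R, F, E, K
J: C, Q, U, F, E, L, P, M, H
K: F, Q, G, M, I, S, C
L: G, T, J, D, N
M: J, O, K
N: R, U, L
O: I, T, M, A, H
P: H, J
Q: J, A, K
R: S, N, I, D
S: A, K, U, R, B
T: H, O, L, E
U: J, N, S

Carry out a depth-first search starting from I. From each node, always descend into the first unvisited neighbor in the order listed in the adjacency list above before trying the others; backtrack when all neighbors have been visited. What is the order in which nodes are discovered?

I -> G -> K -> F -> E -> J -> C -> D -> R -> S -> A -> H -> P -> O -> T -> L -> N -> U -> M -> Q -> B

Visit I
I → G
G → K
K → F
F → E
E → J
J → C
C → D
D → R
R → S
S → A
A → H
H → P
H → O
O → T
T → L
L → N
N → U
O → M
A → Q
S → B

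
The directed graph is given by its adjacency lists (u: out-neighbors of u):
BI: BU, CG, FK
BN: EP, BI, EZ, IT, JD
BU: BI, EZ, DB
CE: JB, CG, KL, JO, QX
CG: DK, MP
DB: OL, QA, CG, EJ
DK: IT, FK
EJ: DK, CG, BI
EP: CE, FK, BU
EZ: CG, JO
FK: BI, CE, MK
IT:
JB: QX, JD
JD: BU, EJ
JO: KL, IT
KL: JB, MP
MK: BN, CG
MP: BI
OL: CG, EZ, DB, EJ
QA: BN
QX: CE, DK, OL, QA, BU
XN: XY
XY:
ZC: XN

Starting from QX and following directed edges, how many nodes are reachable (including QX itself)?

21

BFS from QX visits: QX, QA, OL, DK, CE, BU, BN, EZ, EJ, DB, CG, IT, FK, KL, JO, JB, BI, JD, EP, MP, MK
Reachable nodes: 21 of 24 total.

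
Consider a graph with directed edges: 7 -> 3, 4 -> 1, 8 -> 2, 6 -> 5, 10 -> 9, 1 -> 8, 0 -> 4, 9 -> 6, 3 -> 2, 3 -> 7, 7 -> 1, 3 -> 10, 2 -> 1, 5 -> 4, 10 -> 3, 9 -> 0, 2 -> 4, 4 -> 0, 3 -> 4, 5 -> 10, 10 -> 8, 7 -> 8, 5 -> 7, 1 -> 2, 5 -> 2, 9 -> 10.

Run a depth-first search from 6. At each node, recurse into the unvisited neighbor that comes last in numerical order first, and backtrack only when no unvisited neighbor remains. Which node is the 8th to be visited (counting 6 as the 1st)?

Visit 6
6 → 5
5 → 10
10 → 9
9 → 0
0 → 4
4 → 1
1 → 8
8 → 2
10 → 3
3 → 7

Visit order: 6, 5, 10, 9, 0, 4, 1, 8, 2, 3, 7

8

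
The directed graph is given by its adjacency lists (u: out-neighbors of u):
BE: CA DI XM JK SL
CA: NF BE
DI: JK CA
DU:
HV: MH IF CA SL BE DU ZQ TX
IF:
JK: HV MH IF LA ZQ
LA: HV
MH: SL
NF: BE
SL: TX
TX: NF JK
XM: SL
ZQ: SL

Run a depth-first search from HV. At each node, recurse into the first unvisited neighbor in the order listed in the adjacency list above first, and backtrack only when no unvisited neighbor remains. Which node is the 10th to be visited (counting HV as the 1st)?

Visit HV
HV → MH
MH → SL
SL → TX
TX → NF
NF → BE
BE → CA
BE → DI
DI → JK
JK → IF
JK → LA
JK → ZQ
BE → XM
HV → DU

Visit order: HV, MH, SL, TX, NF, BE, CA, DI, JK, IF, LA, ZQ, XM, DU

IF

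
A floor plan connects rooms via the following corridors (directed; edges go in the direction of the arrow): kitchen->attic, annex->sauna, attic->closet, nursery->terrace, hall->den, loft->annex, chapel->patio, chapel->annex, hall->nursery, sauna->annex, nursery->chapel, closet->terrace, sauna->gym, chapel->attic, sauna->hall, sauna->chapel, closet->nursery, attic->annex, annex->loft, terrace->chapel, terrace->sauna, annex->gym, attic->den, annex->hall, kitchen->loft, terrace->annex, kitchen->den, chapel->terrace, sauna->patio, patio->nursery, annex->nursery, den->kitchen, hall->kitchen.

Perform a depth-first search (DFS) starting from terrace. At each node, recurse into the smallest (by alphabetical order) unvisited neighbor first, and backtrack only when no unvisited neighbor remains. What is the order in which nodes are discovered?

terrace → annex → gym → hall → den → kitchen → attic → closet → nursery → chapel → patio → loft → sauna

Visit terrace
terrace → annex
annex → gym
annex → hall
hall → den
den → kitchen
kitchen → attic
attic → closet
closet → nursery
nursery → chapel
chapel → patio
kitchen → loft
annex → sauna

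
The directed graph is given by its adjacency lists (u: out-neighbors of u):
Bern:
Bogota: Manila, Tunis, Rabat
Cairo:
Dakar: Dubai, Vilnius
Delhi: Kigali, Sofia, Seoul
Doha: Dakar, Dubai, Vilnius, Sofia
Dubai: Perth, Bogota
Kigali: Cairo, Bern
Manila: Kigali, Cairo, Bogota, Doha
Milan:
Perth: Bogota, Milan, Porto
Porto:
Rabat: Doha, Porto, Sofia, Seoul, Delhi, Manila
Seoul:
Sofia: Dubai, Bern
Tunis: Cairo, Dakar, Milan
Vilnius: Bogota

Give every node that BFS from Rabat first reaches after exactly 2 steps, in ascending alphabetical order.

Level 0: Rabat
Level 1: Delhi, Doha, Manila, Porto, Seoul, Sofia
Level 2: Bern, Bogota, Cairo, Dakar, Dubai, Kigali, Vilnius
Level 3: Perth, Tunis
Level 4: Milan

Bern, Bogota, Cairo, Dakar, Dubai, Kigali, Vilnius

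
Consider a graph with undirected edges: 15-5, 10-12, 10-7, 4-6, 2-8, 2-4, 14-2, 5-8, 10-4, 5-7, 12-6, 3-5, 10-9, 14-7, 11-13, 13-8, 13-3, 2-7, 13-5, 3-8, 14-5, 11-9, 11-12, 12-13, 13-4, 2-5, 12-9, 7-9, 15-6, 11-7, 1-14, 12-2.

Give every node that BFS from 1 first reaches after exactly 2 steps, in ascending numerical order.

2, 5, 7

Level 0: 1
Level 1: 14
Level 2: 2, 5, 7
Level 3: 3, 4, 8, 9, 10, 11, 12, 13, 15
Level 4: 6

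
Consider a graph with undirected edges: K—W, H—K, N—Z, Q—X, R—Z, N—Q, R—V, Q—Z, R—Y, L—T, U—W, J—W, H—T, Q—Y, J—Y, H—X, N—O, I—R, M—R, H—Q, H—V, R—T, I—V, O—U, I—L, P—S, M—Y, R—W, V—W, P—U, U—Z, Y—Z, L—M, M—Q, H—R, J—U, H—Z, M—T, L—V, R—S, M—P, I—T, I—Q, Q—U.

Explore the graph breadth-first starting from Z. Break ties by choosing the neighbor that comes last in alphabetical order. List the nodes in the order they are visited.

Z, Y, U, R, Q, N, H, M, J, W, P, O, V, T, S, I, X, K, L

Visit Z; enqueue Y, U, R, Q, N, H → queue [Y, U, R, Q, N, H]
Visit Y; enqueue M, J → queue [U, R, Q, N, H, M, J]
Visit U; enqueue W, P, O → queue [R, Q, N, H, M, J, W, P, O]
Visit R; enqueue V, T, S, I → queue [Q, N, H, M, J, W, P, O, V, T, S, I]
Visit Q; enqueue X → queue [N, H, M, J, W, P, O, V, T, S, I, X]
Visit N → queue [H, M, J, W, P, O, V, T, S, I, X]
Visit H; enqueue K → queue [M, J, W, P, O, V, T, S, I, X, K]
Visit M; enqueue L → queue [J, W, P, O, V, T, S, I, X, K, L]
Visit J → queue [W, P, O, V, T, S, I, X, K, L]
Visit W → queue [P, O, V, T, S, I, X, K, L]
Visit P → queue [O, V, T, S, I, X, K, L]
Visit O → queue [V, T, S, I, X, K, L]
Visit V → queue [T, S, I, X, K, L]
Visit T → queue [S, I, X, K, L]
Visit S → queue [I, X, K, L]
Visit I → queue [X, K, L]
Visit X → queue [K, L]
Visit K → queue [L]
Visit L → queue []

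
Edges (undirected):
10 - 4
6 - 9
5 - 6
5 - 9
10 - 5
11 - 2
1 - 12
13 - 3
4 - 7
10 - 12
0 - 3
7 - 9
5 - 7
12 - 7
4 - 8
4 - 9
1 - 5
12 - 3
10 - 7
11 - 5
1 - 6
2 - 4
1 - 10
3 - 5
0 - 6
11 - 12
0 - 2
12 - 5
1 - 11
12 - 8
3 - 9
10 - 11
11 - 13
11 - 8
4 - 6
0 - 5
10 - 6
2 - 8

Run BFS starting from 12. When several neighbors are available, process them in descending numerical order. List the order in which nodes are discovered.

Visit 12; enqueue 11, 10, 8, 7, 5, 3, 1 → queue [11, 10, 8, 7, 5, 3, 1]
Visit 11; enqueue 13, 2 → queue [10, 8, 7, 5, 3, 1, 13, 2]
Visit 10; enqueue 6, 4 → queue [8, 7, 5, 3, 1, 13, 2, 6, 4]
Visit 8 → queue [7, 5, 3, 1, 13, 2, 6, 4]
Visit 7; enqueue 9 → queue [5, 3, 1, 13, 2, 6, 4, 9]
Visit 5; enqueue 0 → queue [3, 1, 13, 2, 6, 4, 9, 0]
Visit 3 → queue [1, 13, 2, 6, 4, 9, 0]
Visit 1 → queue [13, 2, 6, 4, 9, 0]
Visit 13 → queue [2, 6, 4, 9, 0]
Visit 2 → queue [6, 4, 9, 0]
Visit 6 → queue [4, 9, 0]
Visit 4 → queue [9, 0]
Visit 9 → queue [0]
Visit 0 → queue []

12 11 10 8 7 5 3 1 13 2 6 4 9 0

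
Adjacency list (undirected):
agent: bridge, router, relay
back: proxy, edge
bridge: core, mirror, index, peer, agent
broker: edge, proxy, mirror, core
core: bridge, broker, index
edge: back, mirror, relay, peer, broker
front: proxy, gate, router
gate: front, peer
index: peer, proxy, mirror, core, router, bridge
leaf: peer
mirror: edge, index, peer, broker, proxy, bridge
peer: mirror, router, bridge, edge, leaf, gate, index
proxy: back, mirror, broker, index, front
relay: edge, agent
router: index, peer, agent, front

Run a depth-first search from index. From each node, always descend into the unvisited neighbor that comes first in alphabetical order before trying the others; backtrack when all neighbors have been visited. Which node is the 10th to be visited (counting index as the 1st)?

mirror

Visit index
index → bridge
bridge → agent
agent → relay
relay → edge
edge → back
back → proxy
proxy → broker
broker → core
broker → mirror
mirror → peer
peer → gate
gate → front
front → router
peer → leaf

Visit order: index, bridge, agent, relay, edge, back, proxy, broker, core, mirror, peer, gate, front, router, leaf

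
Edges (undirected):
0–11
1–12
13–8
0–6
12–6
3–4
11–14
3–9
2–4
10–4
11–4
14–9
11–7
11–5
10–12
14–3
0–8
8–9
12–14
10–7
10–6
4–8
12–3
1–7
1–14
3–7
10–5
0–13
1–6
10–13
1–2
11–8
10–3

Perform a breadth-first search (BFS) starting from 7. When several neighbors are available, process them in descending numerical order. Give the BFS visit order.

7, 11, 10, 3, 1, 14, 8, 5, 4, 0, 13, 12, 6, 9, 2

Visit 7; enqueue 11, 10, 3, 1 → queue [11, 10, 3, 1]
Visit 11; enqueue 14, 8, 5, 4, 0 → queue [10, 3, 1, 14, 8, 5, 4, 0]
Visit 10; enqueue 13, 12, 6 → queue [3, 1, 14, 8, 5, 4, 0, 13, 12, 6]
Visit 3; enqueue 9 → queue [1, 14, 8, 5, 4, 0, 13, 12, 6, 9]
Visit 1; enqueue 2 → queue [14, 8, 5, 4, 0, 13, 12, 6, 9, 2]
Visit 14 → queue [8, 5, 4, 0, 13, 12, 6, 9, 2]
Visit 8 → queue [5, 4, 0, 13, 12, 6, 9, 2]
Visit 5 → queue [4, 0, 13, 12, 6, 9, 2]
Visit 4 → queue [0, 13, 12, 6, 9, 2]
Visit 0 → queue [13, 12, 6, 9, 2]
Visit 13 → queue [12, 6, 9, 2]
Visit 12 → queue [6, 9, 2]
Visit 6 → queue [9, 2]
Visit 9 → queue [2]
Visit 2 → queue []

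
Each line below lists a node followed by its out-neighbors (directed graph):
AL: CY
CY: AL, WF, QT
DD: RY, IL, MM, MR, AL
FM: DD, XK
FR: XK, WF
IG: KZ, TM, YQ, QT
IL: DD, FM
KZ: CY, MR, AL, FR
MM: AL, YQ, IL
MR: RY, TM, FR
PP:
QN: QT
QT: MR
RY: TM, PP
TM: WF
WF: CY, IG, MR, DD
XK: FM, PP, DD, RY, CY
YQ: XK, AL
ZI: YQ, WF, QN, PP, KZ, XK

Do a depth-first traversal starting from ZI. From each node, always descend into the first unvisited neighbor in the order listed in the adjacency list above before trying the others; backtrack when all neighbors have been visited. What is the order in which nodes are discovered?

ZI → YQ → XK → FM → DD → RY → TM → WF → CY → AL → QT → MR → FR → IG → KZ → PP → IL → MM → QN

Visit ZI
ZI → YQ
YQ → XK
XK → FM
FM → DD
DD → RY
RY → TM
TM → WF
WF → CY
CY → AL
CY → QT
QT → MR
MR → FR
WF → IG
IG → KZ
RY → PP
DD → IL
DD → MM
ZI → QN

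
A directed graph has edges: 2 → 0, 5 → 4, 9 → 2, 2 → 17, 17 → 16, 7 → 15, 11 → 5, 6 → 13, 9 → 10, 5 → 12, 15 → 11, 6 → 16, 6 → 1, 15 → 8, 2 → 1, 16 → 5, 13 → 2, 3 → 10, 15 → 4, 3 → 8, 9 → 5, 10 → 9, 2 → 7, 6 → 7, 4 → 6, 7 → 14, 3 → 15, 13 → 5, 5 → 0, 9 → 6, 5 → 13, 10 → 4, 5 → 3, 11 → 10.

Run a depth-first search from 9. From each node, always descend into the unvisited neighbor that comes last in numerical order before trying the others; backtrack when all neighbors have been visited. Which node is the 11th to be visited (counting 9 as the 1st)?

15

Visit 9
9 → 10
10 → 4
4 → 6
6 → 16
16 → 5
5 → 13
13 → 2
2 → 17
2 → 7
7 → 15
15 → 11
15 → 8
7 → 14
2 → 1
2 → 0
5 → 12
5 → 3

Visit order: 9, 10, 4, 6, 16, 5, 13, 2, 17, 7, 15, 11, 8, 14, 1, 0, 12, 3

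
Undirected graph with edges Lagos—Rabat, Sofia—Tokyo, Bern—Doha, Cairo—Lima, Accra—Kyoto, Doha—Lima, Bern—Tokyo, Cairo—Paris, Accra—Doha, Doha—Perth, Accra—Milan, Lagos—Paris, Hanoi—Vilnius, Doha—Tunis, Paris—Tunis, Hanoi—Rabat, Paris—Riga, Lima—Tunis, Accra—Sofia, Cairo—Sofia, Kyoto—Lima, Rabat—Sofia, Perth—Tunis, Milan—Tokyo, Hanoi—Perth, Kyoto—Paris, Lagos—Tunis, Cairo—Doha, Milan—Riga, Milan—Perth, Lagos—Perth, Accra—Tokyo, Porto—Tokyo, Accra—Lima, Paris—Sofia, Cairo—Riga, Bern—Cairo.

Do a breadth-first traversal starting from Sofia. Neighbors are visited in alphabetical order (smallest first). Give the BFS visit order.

Sofia Accra Cairo Paris Rabat Tokyo Doha Kyoto Lima Milan Bern Riga Lagos Tunis Hanoi Porto Perth Vilnius

Visit Sofia; enqueue Accra, Cairo, Paris, Rabat, Tokyo → queue [Accra, Cairo, Paris, Rabat, Tokyo]
Visit Accra; enqueue Doha, Kyoto, Lima, Milan → queue [Cairo, Paris, Rabat, Tokyo, Doha, Kyoto, Lima, Milan]
Visit Cairo; enqueue Bern, Riga → queue [Paris, Rabat, Tokyo, Doha, Kyoto, Lima, Milan, Bern, Riga]
Visit Paris; enqueue Lagos, Tunis → queue [Rabat, Tokyo, Doha, Kyoto, Lima, Milan, Bern, Riga, Lagos, Tunis]
Visit Rabat; enqueue Hanoi → queue [Tokyo, Doha, Kyoto, Lima, Milan, Bern, Riga, Lagos, Tunis, Hanoi]
Visit Tokyo; enqueue Porto → queue [Doha, Kyoto, Lima, Milan, Bern, Riga, Lagos, Tunis, Hanoi, Porto]
Visit Doha; enqueue Perth → queue [Kyoto, Lima, Milan, Bern, Riga, Lagos, Tunis, Hanoi, Porto, Perth]
Visit Kyoto → queue [Lima, Milan, Bern, Riga, Lagos, Tunis, Hanoi, Porto, Perth]
Visit Lima → queue [Milan, Bern, Riga, Lagos, Tunis, Hanoi, Porto, Perth]
Visit Milan → queue [Bern, Riga, Lagos, Tunis, Hanoi, Porto, Perth]
Visit Bern → queue [Riga, Lagos, Tunis, Hanoi, Porto, Perth]
Visit Riga → queue [Lagos, Tunis, Hanoi, Porto, Perth]
Visit Lagos → queue [Tunis, Hanoi, Porto, Perth]
Visit Tunis → queue [Hanoi, Porto, Perth]
Visit Hanoi; enqueue Vilnius → queue [Porto, Perth, Vilnius]
Visit Porto → queue [Perth, Vilnius]
Visit Perth → queue [Vilnius]
Visit Vilnius → queue []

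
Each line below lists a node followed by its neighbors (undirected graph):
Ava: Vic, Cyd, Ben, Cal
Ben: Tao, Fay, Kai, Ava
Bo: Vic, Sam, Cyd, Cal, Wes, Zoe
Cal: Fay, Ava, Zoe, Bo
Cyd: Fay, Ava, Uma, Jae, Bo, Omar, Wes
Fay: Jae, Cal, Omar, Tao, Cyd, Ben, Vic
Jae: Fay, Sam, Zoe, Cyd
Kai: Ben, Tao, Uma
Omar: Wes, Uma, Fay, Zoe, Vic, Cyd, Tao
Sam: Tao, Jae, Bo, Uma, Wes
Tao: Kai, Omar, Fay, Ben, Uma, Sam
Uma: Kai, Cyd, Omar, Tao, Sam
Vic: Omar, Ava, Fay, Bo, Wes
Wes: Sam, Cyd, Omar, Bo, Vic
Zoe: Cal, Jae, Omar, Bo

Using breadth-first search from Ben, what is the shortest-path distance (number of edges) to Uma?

Level 0: Ben
Level 1: Ava, Fay, Kai, Tao
Level 2: Cal, Cyd, Jae, Omar, Sam, Uma, Vic
Level 3: Bo, Wes, Zoe
Uma first appears at level 2.

2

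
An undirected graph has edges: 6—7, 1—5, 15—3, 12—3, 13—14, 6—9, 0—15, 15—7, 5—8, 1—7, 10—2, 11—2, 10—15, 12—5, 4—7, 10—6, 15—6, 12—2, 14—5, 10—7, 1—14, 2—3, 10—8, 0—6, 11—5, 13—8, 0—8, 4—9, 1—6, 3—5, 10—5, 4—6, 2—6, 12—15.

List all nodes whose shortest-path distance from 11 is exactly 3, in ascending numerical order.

Level 0: 11
Level 1: 2, 5
Level 2: 1, 3, 6, 8, 10, 12, 14
Level 3: 0, 4, 7, 9, 13, 15

0, 4, 7, 9, 13, 15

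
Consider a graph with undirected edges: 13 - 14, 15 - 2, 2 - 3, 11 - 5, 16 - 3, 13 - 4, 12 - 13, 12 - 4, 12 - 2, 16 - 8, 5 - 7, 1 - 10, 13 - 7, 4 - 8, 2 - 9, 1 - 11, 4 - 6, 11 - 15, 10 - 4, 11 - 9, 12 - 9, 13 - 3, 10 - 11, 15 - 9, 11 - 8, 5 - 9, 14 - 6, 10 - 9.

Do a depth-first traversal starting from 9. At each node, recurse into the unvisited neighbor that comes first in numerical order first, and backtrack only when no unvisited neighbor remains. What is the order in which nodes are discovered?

Visit 9
9 → 2
2 → 3
3 → 13
13 → 4
4 → 6
6 → 14
4 → 8
8 → 11
11 → 1
1 → 10
11 → 5
5 → 7
11 → 15
8 → 16
4 → 12

9, 2, 3, 13, 4, 6, 14, 8, 11, 1, 10, 5, 7, 15, 16, 12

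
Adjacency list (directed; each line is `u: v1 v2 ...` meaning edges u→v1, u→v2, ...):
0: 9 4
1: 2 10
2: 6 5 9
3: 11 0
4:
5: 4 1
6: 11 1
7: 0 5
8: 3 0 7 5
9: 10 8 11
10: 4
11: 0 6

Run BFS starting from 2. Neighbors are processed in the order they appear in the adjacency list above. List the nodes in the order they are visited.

2, 6, 5, 9, 11, 1, 4, 10, 8, 0, 3, 7

Visit 2; enqueue 6, 5, 9 → queue [6, 5, 9]
Visit 6; enqueue 11, 1 → queue [5, 9, 11, 1]
Visit 5; enqueue 4 → queue [9, 11, 1, 4]
Visit 9; enqueue 10, 8 → queue [11, 1, 4, 10, 8]
Visit 11; enqueue 0 → queue [1, 4, 10, 8, 0]
Visit 1 → queue [4, 10, 8, 0]
Visit 4 → queue [10, 8, 0]
Visit 10 → queue [8, 0]
Visit 8; enqueue 3, 7 → queue [0, 3, 7]
Visit 0 → queue [3, 7]
Visit 3 → queue [7]
Visit 7 → queue []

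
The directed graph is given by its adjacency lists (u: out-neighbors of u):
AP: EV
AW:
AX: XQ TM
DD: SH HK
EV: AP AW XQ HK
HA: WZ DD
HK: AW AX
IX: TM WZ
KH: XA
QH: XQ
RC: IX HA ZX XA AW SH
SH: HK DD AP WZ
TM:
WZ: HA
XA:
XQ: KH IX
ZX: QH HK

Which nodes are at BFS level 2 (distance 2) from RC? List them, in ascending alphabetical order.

AP, DD, HK, QH, TM, WZ

Level 0: RC
Level 1: AW, HA, IX, SH, XA, ZX
Level 2: AP, DD, HK, QH, TM, WZ
Level 3: AX, EV, XQ
Level 4: KH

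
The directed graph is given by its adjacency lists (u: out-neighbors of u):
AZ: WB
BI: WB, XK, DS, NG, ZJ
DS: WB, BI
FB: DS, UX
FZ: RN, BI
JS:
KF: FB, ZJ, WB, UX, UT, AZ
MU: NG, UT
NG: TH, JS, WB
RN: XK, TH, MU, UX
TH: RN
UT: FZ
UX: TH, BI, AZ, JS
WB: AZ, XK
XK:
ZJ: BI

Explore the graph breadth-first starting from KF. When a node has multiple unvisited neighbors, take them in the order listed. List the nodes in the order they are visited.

Visit KF; enqueue FB, ZJ, WB, UX, UT, AZ → queue [FB, ZJ, WB, UX, UT, AZ]
Visit FB; enqueue DS → queue [ZJ, WB, UX, UT, AZ, DS]
Visit ZJ; enqueue BI → queue [WB, UX, UT, AZ, DS, BI]
Visit WB; enqueue XK → queue [UX, UT, AZ, DS, BI, XK]
Visit UX; enqueue TH, JS → queue [UT, AZ, DS, BI, XK, TH, JS]
Visit UT; enqueue FZ → queue [AZ, DS, BI, XK, TH, JS, FZ]
Visit AZ → queue [DS, BI, XK, TH, JS, FZ]
Visit DS → queue [BI, XK, TH, JS, FZ]
Visit BI; enqueue NG → queue [XK, TH, JS, FZ, NG]
Visit XK → queue [TH, JS, FZ, NG]
Visit TH; enqueue RN → queue [JS, FZ, NG, RN]
Visit JS → queue [FZ, NG, RN]
Visit FZ → queue [NG, RN]
Visit NG → queue [RN]
Visit RN; enqueue MU → queue [MU]
Visit MU → queue []

KF, FB, ZJ, WB, UX, UT, AZ, DS, BI, XK, TH, JS, FZ, NG, RN, MU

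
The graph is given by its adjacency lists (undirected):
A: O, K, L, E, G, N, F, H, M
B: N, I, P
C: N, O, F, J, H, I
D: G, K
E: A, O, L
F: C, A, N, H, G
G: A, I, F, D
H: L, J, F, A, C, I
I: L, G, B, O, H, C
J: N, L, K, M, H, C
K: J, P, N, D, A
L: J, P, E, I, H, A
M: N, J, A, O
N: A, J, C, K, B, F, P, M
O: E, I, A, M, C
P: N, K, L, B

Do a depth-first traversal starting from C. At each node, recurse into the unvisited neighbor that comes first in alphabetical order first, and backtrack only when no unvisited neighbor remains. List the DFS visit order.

Visit C
C → F
F → A
A → E
E → L
L → H
H → I
I → B
B → N
N → J
J → K
K → D
D → G
K → P
J → M
M → O

C, F, A, E, L, H, I, B, N, J, K, D, G, P, M, O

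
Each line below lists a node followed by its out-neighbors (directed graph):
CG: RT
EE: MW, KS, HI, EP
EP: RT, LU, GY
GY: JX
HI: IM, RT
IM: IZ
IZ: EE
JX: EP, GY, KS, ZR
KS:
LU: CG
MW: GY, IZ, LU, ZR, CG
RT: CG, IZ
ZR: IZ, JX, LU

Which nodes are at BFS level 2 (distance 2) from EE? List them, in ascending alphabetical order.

CG, GY, IM, IZ, LU, RT, ZR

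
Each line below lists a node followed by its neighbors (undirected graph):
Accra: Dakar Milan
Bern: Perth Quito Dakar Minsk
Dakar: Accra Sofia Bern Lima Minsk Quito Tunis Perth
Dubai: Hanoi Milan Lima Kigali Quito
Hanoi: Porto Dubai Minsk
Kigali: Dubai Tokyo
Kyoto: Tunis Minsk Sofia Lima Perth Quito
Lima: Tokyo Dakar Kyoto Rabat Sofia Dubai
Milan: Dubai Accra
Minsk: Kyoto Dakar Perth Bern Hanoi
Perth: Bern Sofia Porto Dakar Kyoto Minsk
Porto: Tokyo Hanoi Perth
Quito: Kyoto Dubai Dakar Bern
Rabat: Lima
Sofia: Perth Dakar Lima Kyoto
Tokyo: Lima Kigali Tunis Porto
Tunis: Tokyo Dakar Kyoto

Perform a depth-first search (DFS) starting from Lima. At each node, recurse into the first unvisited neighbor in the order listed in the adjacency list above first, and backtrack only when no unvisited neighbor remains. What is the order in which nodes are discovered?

Visit Lima
Lima → Tokyo
Tokyo → Kigali
Kigali → Dubai
Dubai → Hanoi
Hanoi → Porto
Porto → Perth
Perth → Bern
Bern → Quito
Quito → Kyoto
Kyoto → Tunis
Tunis → Dakar
Dakar → Accra
Accra → Milan
Dakar → Sofia
Dakar → Minsk
Lima → Rabat

Lima Tokyo Kigali Dubai Hanoi Porto Perth Bern Quito Kyoto Tunis Dakar Accra Milan Sofia Minsk Rabat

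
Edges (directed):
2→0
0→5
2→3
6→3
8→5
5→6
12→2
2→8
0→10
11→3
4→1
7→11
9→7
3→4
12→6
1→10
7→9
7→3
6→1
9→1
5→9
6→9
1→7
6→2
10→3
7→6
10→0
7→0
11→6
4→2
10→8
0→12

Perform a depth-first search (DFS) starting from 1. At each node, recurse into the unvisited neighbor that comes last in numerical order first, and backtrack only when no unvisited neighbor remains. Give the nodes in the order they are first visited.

1 10 8 5 9 7 11 6 3 4 2 0 12

Visit 1
1 → 10
10 → 8
8 → 5
5 → 9
9 → 7
7 → 11
11 → 6
6 → 3
3 → 4
4 → 2
2 → 0
0 → 12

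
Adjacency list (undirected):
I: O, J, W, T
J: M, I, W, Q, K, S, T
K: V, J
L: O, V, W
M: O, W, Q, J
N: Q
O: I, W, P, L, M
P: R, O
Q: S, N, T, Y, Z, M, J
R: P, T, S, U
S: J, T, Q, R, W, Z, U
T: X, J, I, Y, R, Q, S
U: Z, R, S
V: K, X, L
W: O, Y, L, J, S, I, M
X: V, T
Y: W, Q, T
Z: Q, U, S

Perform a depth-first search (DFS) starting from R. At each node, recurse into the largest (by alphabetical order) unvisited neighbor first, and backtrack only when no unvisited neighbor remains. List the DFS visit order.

R, U, Z, S, W, Y, T, X, V, L, O, P, M, Q, N, J, K, I

Visit R
R → U
U → Z
Z → S
S → W
W → Y
Y → T
T → X
X → V
V → L
L → O
O → P
O → M
M → Q
Q → N
Q → J
J → K
J → I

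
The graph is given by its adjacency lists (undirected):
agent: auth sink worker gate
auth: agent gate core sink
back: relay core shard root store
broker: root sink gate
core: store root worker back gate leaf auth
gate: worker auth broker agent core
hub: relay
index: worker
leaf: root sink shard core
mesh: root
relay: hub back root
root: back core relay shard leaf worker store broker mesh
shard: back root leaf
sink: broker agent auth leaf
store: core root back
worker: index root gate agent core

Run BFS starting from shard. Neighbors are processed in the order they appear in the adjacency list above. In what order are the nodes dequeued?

Visit shard; enqueue back, root, leaf → queue [back, root, leaf]
Visit back; enqueue relay, core, store → queue [root, leaf, relay, core, store]
Visit root; enqueue worker, broker, mesh → queue [leaf, relay, core, store, worker, broker, mesh]
Visit leaf; enqueue sink → queue [relay, core, store, worker, broker, mesh, sink]
Visit relay; enqueue hub → queue [core, store, worker, broker, mesh, sink, hub]
Visit core; enqueue gate, auth → queue [store, worker, broker, mesh, sink, hub, gate, auth]
Visit store → queue [worker, broker, mesh, sink, hub, gate, auth]
Visit worker; enqueue index, agent → queue [broker, mesh, sink, hub, gate, auth, index, agent]
Visit broker → queue [mesh, sink, hub, gate, auth, index, agent]
Visit mesh → queue [sink, hub, gate, auth, index, agent]
Visit sink → queue [hub, gate, auth, index, agent]
Visit hub → queue [gate, auth, index, agent]
Visit gate → queue [auth, index, agent]
Visit auth → queue [index, agent]
Visit index → queue [agent]
Visit agent → queue []

shard → back → root → leaf → relay → core → store → worker → broker → mesh → sink → hub → gate → auth → index → agent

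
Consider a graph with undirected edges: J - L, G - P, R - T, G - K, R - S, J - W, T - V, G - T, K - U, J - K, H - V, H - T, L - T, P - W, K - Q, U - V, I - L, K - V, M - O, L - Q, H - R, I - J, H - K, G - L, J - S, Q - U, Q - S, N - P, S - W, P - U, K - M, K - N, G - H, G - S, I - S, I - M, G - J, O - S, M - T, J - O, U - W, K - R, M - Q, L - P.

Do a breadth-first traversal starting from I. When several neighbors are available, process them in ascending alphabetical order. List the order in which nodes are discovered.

Visit I; enqueue J, L, M, S → queue [J, L, M, S]
Visit J; enqueue G, K, O, W → queue [L, M, S, G, K, O, W]
Visit L; enqueue P, Q, T → queue [M, S, G, K, O, W, P, Q, T]
Visit M → queue [S, G, K, O, W, P, Q, T]
Visit S; enqueue R → queue [G, K, O, W, P, Q, T, R]
Visit G; enqueue H → queue [K, O, W, P, Q, T, R, H]
Visit K; enqueue N, U, V → queue [O, W, P, Q, T, R, H, N, U, V]
Visit O → queue [W, P, Q, T, R, H, N, U, V]
Visit W → queue [P, Q, T, R, H, N, U, V]
Visit P → queue [Q, T, R, H, N, U, V]
Visit Q → queue [T, R, H, N, U, V]
Visit T → queue [R, H, N, U, V]
Visit R → queue [H, N, U, V]
Visit H → queue [N, U, V]
Visit N → queue [U, V]
Visit U → queue [V]
Visit V → queue []

I J L M S G K O W P Q T R H N U V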